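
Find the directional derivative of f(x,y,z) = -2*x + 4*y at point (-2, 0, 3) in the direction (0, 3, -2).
12*sqrt(13)/13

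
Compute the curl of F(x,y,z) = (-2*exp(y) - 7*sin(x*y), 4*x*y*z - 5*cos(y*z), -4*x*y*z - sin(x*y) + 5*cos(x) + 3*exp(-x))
(-4*x*y - 4*x*z - x*cos(x*y) - 5*y*sin(y*z), 4*y*z + y*cos(x*y) + 5*sin(x) + 3*exp(-x), 7*x*cos(x*y) + 4*y*z + 2*exp(y))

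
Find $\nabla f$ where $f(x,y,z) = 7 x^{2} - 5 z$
(14*x, 0, -5)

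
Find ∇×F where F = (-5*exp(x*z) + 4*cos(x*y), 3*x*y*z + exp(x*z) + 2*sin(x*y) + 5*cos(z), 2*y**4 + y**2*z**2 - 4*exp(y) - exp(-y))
(-3*x*y - x*exp(x*z) + 8*y**3 + 2*y*z**2 - 4*exp(y) + 5*sin(z) + exp(-y), -5*x*exp(x*z), 4*x*sin(x*y) + 3*y*z + 2*y*cos(x*y) + z*exp(x*z))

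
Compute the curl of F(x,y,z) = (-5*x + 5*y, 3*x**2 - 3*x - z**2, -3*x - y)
(2*z - 1, 3, 6*x - 8)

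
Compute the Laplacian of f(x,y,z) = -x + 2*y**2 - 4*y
4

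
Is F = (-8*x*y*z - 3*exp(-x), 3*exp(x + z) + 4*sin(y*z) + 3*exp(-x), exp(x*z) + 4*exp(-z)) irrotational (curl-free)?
No, ∇×F = (-4*y*cos(y*z) - 3*exp(x + z), -8*x*y - z*exp(x*z), 8*x*z + 3*exp(x + z) - 3*exp(-x))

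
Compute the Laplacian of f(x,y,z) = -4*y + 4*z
0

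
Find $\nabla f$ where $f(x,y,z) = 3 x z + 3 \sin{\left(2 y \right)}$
(3*z, 6*cos(2*y), 3*x)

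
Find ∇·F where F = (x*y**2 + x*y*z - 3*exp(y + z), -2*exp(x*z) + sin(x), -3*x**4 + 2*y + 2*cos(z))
y**2 + y*z - 2*sin(z)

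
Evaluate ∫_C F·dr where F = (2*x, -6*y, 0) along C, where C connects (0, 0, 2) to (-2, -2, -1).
-8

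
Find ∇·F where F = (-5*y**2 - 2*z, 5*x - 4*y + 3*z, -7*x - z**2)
-2*z - 4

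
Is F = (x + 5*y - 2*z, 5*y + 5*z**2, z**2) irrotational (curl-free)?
No, ∇×F = (-10*z, -2, -5)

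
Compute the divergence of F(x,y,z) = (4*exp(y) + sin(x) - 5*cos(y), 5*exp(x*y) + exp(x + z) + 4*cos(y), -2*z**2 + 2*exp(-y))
5*x*exp(x*y) - 4*z - 4*sin(y) + cos(x)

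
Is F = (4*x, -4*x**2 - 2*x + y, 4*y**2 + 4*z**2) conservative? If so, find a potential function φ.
No, ∇×F = (8*y, 0, -8*x - 2) ≠ 0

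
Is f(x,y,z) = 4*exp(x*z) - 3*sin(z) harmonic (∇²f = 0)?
No, ∇²f = 4*x**2*exp(x*z) + 4*z**2*exp(x*z) + 3*sin(z)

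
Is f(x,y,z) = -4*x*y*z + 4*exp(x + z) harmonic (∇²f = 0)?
No, ∇²f = 8*exp(x + z)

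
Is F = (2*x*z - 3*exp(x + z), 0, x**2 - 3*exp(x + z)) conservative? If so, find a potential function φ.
Yes, F is conservative. φ = x**2*z - 3*exp(x + z)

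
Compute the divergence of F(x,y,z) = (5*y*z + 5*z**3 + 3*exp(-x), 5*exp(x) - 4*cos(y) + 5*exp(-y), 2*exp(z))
2*exp(z) + 4*sin(y) - 5*exp(-y) - 3*exp(-x)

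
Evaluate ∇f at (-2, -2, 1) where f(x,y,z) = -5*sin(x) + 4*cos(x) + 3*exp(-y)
(-5*cos(2) + 4*sin(2), -3*exp(2), 0)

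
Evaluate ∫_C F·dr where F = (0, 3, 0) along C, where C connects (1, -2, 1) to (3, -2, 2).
0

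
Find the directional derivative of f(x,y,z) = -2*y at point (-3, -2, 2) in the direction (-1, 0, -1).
0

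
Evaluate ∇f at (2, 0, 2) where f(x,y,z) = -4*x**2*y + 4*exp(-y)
(0, -20, 0)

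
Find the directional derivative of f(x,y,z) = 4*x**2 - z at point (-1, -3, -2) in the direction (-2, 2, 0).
4*sqrt(2)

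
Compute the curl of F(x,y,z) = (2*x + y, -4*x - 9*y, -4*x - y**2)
(-2*y, 4, -5)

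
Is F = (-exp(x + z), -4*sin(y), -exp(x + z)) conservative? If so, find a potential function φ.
Yes, F is conservative. φ = -exp(x + z) + 4*cos(y)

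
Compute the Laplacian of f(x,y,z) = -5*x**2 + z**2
-8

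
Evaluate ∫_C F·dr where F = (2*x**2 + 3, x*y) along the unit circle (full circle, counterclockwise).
0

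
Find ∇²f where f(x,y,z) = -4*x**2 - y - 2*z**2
-12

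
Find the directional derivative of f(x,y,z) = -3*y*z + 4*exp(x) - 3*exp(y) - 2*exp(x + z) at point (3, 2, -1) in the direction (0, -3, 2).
sqrt(13)*(-21 + 5*exp(2))/13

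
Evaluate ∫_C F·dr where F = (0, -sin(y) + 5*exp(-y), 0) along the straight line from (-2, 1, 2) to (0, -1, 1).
-10*sinh(1)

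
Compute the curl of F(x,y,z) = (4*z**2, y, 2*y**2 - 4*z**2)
(4*y, 8*z, 0)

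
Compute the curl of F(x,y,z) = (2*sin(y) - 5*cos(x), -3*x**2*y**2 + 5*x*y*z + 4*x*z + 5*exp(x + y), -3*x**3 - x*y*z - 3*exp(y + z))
(-5*x*y - x*z - 4*x - 3*exp(y + z), 9*x**2 + y*z, -6*x*y**2 + 5*y*z + 4*z + 5*exp(x + y) - 2*cos(y))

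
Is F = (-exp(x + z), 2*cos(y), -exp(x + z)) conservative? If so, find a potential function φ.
Yes, F is conservative. φ = -exp(x + z) + 2*sin(y)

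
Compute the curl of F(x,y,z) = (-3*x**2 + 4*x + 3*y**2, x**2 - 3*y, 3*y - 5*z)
(3, 0, 2*x - 6*y)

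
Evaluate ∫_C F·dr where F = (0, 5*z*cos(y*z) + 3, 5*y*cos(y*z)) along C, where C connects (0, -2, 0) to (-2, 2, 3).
5*sin(6) + 12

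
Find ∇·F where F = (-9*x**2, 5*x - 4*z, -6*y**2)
-18*x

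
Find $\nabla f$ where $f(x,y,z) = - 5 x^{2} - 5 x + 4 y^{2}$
(-10*x - 5, 8*y, 0)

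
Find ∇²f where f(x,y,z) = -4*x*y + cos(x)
-cos(x)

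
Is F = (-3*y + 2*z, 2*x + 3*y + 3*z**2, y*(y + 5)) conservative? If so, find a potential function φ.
No, ∇×F = (2*y - 6*z + 5, 2, 5) ≠ 0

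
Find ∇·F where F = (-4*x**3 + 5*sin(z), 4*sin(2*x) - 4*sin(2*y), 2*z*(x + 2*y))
-12*x**2 + 2*x + 4*y - 8*cos(2*y)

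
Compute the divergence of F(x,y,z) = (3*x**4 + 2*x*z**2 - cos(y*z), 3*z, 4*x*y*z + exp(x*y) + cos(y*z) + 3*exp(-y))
12*x**3 + 4*x*y - y*sin(y*z) + 2*z**2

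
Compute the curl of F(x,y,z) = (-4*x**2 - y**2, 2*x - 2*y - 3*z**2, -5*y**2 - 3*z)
(-10*y + 6*z, 0, 2*y + 2)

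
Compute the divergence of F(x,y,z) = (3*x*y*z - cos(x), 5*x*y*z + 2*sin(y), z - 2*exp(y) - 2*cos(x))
5*x*z + 3*y*z + sin(x) + 2*cos(y) + 1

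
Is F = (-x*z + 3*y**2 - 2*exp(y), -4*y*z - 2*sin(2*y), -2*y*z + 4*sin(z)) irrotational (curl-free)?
No, ∇×F = (4*y - 2*z, -x, -6*y + 2*exp(y))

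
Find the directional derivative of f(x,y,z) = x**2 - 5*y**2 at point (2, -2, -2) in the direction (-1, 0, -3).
-2*sqrt(10)/5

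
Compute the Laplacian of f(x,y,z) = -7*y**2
-14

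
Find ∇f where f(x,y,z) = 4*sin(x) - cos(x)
(sin(x) + 4*cos(x), 0, 0)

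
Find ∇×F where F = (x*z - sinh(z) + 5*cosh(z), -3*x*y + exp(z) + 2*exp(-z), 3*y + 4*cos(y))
(-exp(z) - 4*sin(y) + 3 + 2*exp(-z), x + 5*sinh(z) - cosh(z), -3*y)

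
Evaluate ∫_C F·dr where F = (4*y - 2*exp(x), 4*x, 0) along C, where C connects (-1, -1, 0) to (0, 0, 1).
-6 + 2*exp(-1)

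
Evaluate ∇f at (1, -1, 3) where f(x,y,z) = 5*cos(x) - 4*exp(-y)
(-5*sin(1), 4*E, 0)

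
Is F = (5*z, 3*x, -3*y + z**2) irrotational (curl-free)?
No, ∇×F = (-3, 5, 3)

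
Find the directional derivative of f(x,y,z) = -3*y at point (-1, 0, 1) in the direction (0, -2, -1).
6*sqrt(5)/5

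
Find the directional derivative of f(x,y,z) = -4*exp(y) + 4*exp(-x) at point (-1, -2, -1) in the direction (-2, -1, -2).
4*(1 + 2*exp(3))*exp(-2)/3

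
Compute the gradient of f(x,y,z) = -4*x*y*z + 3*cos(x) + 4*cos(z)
(-4*y*z - 3*sin(x), -4*x*z, -4*x*y - 4*sin(z))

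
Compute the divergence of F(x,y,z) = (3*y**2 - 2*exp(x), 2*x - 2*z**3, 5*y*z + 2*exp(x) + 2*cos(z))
5*y - 2*exp(x) - 2*sin(z)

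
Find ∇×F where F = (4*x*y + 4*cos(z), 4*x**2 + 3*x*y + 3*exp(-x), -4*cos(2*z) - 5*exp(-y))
(5*exp(-y), -4*sin(z), 4*x + 3*y - 3*exp(-x))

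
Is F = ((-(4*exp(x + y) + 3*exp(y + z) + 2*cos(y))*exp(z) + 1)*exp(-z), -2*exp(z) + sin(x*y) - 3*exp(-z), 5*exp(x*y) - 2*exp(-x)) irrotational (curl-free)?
No, ∇×F = (5*x*exp(x*y) + 2*exp(z) - 3*exp(-z), -5*y*exp(x*y) - 3*exp(y + z) - exp(-z) - 2*exp(-x), y*cos(x*y) + 4*exp(x + y) + 3*exp(y + z) - 2*sin(y))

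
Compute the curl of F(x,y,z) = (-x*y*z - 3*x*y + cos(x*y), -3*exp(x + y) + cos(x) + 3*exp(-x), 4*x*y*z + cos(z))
(4*x*z, y*(-x - 4*z), x*z + x*sin(x*y) + 3*x - 3*exp(x + y) - sin(x) - 3*exp(-x))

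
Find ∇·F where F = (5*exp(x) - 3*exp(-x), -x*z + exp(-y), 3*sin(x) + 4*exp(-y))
5*exp(x) - exp(-y) + 3*exp(-x)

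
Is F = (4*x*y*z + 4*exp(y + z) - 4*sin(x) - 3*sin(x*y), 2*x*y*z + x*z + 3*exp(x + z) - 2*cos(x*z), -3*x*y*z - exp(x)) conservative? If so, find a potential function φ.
No, ∇×F = (-2*x*y - 3*x*z - 2*x*sin(x*z) - x - 3*exp(x + z), 4*x*y + 3*y*z + exp(x) + 4*exp(y + z), -4*x*z + 3*x*cos(x*y) + 2*y*z + 2*z*sin(x*z) + z + 3*exp(x + z) - 4*exp(y + z)) ≠ 0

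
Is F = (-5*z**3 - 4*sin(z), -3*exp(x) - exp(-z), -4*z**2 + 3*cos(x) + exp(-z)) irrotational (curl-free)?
No, ∇×F = (-exp(-z), -15*z**2 + 3*sin(x) - 4*cos(z), -3*exp(x))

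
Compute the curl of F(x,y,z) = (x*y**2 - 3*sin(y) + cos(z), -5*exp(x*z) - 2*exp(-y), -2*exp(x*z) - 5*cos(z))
(5*x*exp(x*z), 2*z*exp(x*z) - sin(z), -2*x*y - 5*z*exp(x*z) + 3*cos(y))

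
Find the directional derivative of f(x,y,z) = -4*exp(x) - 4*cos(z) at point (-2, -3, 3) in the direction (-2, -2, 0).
2*sqrt(2)*exp(-2)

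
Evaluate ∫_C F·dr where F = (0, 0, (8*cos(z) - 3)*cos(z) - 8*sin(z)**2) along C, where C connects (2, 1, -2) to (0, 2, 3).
4*sin(4) - 3*sin(2) + 4*sin(6) - 3*sin(3)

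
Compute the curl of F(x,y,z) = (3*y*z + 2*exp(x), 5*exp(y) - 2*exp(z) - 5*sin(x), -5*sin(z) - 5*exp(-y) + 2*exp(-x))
(2*exp(z) + 5*exp(-y), 3*y + 2*exp(-x), -3*z - 5*cos(x))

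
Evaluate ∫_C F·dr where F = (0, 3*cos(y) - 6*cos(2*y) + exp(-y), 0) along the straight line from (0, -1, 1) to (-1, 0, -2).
-3*sin(2) - 1 + 3*sin(1) + E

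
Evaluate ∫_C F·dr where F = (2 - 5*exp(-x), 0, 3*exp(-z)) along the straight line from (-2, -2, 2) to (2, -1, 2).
8 - 10*sinh(2)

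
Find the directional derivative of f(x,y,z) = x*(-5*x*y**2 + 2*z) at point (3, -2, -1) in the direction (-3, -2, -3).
-6*sqrt(22)/11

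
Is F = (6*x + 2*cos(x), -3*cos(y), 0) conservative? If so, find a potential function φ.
Yes, F is conservative. φ = 3*x**2 + 2*sin(x) - 3*sin(y)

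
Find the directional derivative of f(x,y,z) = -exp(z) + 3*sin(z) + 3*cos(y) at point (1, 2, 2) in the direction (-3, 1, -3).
3*sqrt(19)*(-sin(2) - 3*cos(2) + exp(2))/19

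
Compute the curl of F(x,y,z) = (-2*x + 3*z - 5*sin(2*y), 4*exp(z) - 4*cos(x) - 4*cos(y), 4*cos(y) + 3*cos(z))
(-4*exp(z) - 4*sin(y), 3, 4*sin(x) + 10*cos(2*y))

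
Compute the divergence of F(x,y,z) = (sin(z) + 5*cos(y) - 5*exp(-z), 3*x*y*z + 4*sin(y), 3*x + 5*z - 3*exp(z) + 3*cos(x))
3*x*z - 3*exp(z) + 4*cos(y) + 5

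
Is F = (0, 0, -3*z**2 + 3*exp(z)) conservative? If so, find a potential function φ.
Yes, F is conservative. φ = -z**3 + 3*exp(z)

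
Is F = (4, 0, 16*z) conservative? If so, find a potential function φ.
Yes, F is conservative. φ = 4*x + 8*z**2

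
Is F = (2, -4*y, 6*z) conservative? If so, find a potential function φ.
Yes, F is conservative. φ = 2*x - 2*y**2 + 3*z**2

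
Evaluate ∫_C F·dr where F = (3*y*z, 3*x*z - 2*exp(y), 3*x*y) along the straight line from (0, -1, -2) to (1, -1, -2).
6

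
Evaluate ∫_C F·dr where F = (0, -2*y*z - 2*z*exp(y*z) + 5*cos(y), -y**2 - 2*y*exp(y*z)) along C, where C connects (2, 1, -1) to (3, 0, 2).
-5*sin(1) - 3 + 2*exp(-1)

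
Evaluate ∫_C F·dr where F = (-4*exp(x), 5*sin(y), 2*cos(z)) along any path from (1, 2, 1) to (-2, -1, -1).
-4*sin(1) - 5*cos(1) + 5*cos(2) - 4*exp(-2) + 4*E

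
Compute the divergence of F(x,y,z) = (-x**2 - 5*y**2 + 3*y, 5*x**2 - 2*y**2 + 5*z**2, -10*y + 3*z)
-2*x - 4*y + 3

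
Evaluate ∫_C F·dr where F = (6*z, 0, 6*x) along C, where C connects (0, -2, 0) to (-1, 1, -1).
6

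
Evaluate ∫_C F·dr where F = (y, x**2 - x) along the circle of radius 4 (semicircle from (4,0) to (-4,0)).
-16*pi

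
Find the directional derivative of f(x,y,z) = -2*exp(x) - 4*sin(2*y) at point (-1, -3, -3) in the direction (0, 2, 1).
-16*sqrt(5)*cos(6)/5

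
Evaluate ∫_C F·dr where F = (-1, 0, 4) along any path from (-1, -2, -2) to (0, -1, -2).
-1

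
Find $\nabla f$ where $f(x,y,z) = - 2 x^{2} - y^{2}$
(-4*x, -2*y, 0)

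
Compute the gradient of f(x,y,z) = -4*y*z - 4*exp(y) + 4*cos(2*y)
(0, -4*z - 4*exp(y) - 8*sin(2*y), -4*y)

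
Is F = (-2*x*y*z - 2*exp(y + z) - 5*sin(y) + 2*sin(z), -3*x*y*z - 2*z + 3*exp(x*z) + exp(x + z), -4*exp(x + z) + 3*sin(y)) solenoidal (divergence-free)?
No, ∇·F = -3*x*z - 2*y*z - 4*exp(x + z)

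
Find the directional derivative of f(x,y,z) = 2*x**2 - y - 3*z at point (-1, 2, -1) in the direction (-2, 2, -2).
2*sqrt(3)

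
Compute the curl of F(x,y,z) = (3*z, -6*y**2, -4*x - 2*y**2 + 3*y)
(3 - 4*y, 7, 0)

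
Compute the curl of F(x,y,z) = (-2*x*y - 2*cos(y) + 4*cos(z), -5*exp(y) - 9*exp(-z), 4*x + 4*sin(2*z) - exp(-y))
(-9*exp(-z) + exp(-y), -4*sin(z) - 4, 2*x - 2*sin(y))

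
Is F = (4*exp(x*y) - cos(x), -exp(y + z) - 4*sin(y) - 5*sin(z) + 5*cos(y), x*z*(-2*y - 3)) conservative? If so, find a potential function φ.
No, ∇×F = (-2*x*z + exp(y + z) + 5*cos(z), z*(2*y + 3), -4*x*exp(x*y)) ≠ 0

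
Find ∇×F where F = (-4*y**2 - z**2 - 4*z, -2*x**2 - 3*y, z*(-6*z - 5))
(0, -2*z - 4, -4*x + 8*y)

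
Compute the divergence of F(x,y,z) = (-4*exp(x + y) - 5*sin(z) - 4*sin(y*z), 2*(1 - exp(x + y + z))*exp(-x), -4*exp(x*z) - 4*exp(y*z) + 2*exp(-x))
-4*x*exp(x*z) - 4*y*exp(y*z) - 4*exp(x + y) - 2*exp(y + z)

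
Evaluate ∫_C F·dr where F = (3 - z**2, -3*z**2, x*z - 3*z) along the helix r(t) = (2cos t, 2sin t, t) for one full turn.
2*pi*(-7*pi - 12)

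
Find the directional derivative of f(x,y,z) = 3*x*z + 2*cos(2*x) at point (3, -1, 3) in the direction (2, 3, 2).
4*sqrt(17)*(9 - 2*sin(6))/17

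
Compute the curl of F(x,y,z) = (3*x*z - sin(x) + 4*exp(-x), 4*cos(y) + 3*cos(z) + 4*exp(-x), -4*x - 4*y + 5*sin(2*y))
(3*sin(z) + 10*cos(2*y) - 4, 3*x + 4, -4*exp(-x))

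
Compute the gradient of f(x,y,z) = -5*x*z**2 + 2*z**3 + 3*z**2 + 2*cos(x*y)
(-2*y*sin(x*y) - 5*z**2, -2*x*sin(x*y), 2*z*(-5*x + 3*z + 3))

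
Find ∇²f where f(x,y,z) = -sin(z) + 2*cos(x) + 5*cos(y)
sin(z) - 2*cos(x) - 5*cos(y)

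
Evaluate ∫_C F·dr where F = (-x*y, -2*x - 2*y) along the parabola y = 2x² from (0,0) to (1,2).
-43/6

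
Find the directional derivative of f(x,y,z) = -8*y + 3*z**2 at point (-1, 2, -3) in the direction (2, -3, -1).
3*sqrt(14)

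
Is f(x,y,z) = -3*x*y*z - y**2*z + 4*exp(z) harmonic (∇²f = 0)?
No, ∇²f = -2*z + 4*exp(z)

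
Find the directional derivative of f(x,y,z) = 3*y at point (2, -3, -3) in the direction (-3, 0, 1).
0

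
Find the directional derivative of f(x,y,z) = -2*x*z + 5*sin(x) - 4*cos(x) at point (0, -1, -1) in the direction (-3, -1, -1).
-21*sqrt(11)/11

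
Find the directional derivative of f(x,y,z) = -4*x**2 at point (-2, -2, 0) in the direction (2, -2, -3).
32*sqrt(17)/17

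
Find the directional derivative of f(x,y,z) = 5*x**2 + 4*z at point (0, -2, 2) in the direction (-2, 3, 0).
0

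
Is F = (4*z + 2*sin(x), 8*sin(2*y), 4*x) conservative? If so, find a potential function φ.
Yes, F is conservative. φ = 4*x*z - 2*cos(x) - 4*cos(2*y)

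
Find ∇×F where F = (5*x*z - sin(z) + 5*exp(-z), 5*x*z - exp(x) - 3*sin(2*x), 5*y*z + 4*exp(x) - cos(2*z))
(-5*x + 5*z, 5*x - 4*exp(x) - cos(z) - 5*exp(-z), 5*z - exp(x) - 6*cos(2*x))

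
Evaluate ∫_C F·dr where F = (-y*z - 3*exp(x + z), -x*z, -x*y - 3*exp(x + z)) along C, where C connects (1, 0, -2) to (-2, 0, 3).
-6*sinh(1)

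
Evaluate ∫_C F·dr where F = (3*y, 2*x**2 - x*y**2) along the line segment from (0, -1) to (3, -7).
171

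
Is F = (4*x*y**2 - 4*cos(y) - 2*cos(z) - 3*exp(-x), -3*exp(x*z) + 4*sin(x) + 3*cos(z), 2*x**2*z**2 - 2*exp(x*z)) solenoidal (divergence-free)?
No, ∇·F = 4*x**2*z - 2*x*exp(x*z) + 4*y**2 + 3*exp(-x)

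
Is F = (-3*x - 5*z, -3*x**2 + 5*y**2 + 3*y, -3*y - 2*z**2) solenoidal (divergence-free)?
No, ∇·F = 10*y - 4*z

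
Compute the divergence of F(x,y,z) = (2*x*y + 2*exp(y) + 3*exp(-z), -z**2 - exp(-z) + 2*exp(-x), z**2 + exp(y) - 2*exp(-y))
2*y + 2*z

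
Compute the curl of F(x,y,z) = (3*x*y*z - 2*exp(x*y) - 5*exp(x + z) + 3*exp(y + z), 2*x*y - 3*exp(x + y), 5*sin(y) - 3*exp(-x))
(5*cos(y), ((3*x*y - 5*exp(x + z) + 3*exp(y + z))*exp(x) - 3)*exp(-x), -3*x*z + 2*x*exp(x*y) + 2*y - 3*exp(x + y) - 3*exp(y + z))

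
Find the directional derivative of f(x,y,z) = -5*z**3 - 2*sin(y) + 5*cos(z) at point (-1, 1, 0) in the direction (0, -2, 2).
sqrt(2)*cos(1)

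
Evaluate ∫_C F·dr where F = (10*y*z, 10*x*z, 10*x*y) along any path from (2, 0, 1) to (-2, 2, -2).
80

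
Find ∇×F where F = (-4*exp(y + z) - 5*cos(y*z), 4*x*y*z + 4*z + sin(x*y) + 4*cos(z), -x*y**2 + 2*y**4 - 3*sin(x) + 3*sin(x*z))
(-6*x*y + 8*y**3 + 4*sin(z) - 4, y**2 + 5*y*sin(y*z) - 3*z*cos(x*z) - 4*exp(y + z) + 3*cos(x), 4*y*z + y*cos(x*y) - 5*z*sin(y*z) + 4*exp(y + z))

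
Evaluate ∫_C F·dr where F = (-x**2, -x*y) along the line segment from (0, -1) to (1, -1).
-1/3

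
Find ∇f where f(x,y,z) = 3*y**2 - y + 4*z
(0, 6*y - 1, 4)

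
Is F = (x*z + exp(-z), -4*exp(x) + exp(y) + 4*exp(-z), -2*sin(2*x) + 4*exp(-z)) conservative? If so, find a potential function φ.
No, ∇×F = (4*exp(-z), x + 4*cos(2*x) - exp(-z), -4*exp(x)) ≠ 0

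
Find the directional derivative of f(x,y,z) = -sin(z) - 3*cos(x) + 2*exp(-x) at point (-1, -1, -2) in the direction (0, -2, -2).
sqrt(2)*cos(2)/2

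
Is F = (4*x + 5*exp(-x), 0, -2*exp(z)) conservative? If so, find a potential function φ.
Yes, F is conservative. φ = 2*x**2 - 2*exp(z) - 5*exp(-x)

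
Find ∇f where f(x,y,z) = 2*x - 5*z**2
(2, 0, -10*z)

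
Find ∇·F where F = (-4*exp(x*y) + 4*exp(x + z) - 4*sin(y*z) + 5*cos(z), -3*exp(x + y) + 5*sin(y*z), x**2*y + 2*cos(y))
-4*y*exp(x*y) + 5*z*cos(y*z) - 3*exp(x + y) + 4*exp(x + z)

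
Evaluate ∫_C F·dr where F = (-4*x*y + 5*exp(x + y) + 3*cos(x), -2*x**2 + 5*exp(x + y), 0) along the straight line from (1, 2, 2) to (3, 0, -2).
-3*sin(1) + 3*sin(3) + 4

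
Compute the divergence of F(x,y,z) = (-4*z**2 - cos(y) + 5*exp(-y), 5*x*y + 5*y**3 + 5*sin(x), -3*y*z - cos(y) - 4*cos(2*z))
5*x + 15*y**2 - 3*y + 8*sin(2*z)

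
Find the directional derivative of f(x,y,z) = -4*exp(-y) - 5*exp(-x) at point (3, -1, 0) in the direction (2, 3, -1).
sqrt(14)*(5 + 6*exp(4))*exp(-3)/7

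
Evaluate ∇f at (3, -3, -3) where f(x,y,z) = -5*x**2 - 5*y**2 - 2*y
(-30, 28, 0)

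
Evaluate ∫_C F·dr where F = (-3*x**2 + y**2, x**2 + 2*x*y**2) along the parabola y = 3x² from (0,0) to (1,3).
1241/70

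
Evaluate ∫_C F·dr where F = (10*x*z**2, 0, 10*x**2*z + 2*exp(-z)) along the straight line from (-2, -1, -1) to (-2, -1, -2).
-2*exp(2) + 2*E + 60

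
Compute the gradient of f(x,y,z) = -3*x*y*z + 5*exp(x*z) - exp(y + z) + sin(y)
(z*(-3*y + 5*exp(x*z)), -3*x*z - exp(y + z) + cos(y), -3*x*y + 5*x*exp(x*z) - exp(y + z))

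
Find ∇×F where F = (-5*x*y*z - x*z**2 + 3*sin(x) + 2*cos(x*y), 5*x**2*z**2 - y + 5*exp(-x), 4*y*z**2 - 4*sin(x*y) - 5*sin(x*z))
(-10*x**2*z - 4*x*cos(x*y) + 4*z**2, -5*x*y - 2*x*z + 4*y*cos(x*y) + 5*z*cos(x*z), (x*(10*z**2 + 5*z + 2*sin(x*y))*exp(x) - 5)*exp(-x))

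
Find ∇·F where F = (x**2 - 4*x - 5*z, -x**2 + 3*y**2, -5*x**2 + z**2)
2*x + 6*y + 2*z - 4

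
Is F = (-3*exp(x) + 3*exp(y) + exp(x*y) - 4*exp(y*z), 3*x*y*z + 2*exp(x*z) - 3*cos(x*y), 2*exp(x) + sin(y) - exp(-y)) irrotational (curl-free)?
No, ∇×F = (-3*x*y - 2*x*exp(x*z) + cos(y) + exp(-y), -4*y*exp(y*z) - 2*exp(x), -x*exp(x*y) + 3*y*z + 3*y*sin(x*y) + 2*z*exp(x*z) + 4*z*exp(y*z) - 3*exp(y))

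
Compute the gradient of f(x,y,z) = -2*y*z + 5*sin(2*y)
(0, -2*z + 10*cos(2*y), -2*y)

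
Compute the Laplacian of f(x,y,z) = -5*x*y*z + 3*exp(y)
3*exp(y)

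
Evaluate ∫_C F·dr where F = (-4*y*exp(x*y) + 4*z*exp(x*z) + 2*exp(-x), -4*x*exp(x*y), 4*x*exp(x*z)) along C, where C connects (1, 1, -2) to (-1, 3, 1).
2*(-2*E - 2 + 3*exp(2) + exp(4))*exp(-3)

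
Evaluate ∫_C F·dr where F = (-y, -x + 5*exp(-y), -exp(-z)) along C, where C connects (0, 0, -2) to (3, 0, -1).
E - exp(2)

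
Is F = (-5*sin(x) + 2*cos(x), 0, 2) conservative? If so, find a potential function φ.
Yes, F is conservative. φ = 2*z + 2*sin(x) + 5*cos(x)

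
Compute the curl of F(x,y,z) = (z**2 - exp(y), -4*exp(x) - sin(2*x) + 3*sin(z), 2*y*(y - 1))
(4*y - 3*cos(z) - 2, 2*z, -4*exp(x) + exp(y) - 2*cos(2*x))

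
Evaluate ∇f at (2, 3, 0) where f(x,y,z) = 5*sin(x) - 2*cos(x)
(5*cos(2) + 2*sin(2), 0, 0)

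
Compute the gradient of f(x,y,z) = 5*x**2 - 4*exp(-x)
(10*x + 4*exp(-x), 0, 0)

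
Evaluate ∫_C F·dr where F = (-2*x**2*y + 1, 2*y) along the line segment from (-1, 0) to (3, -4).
236/3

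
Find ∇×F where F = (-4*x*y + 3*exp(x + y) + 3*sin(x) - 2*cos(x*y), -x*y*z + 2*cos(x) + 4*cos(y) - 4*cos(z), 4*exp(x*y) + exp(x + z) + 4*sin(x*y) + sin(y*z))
(x*y + 4*x*exp(x*y) + 4*x*cos(x*y) + z*cos(y*z) - 4*sin(z), -4*y*exp(x*y) - 4*y*cos(x*y) - exp(x + z), -2*x*sin(x*y) + 4*x - y*z - 3*exp(x + y) - 2*sin(x))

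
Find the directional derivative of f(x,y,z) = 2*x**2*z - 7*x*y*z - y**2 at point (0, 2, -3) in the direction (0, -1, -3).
2*sqrt(10)/5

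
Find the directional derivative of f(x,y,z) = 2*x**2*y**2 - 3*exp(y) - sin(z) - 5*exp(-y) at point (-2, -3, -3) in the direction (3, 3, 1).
sqrt(19)*(-360*exp(3) - 9 - exp(3)*cos(3) + 15*exp(6))*exp(-3)/19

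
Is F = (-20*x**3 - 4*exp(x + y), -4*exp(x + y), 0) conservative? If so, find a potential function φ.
Yes, F is conservative. φ = -5*x**4 - 4*exp(x + y)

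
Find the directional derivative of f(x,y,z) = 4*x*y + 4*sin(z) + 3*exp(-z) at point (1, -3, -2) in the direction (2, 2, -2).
sqrt(3)*(-8 - 4*cos(2) + 3*exp(2))/3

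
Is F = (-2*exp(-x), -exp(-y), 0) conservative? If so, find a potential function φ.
Yes, F is conservative. φ = exp(-y) + 2*exp(-x)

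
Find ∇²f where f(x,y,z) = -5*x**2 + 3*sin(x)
-3*sin(x) - 10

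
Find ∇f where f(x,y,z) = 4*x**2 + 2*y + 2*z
(8*x, 2, 2)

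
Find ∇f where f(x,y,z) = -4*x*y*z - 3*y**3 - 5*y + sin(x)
(-4*y*z + cos(x), -4*x*z - 9*y**2 - 5, -4*x*y)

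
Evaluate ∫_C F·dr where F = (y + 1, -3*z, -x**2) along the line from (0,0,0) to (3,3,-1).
15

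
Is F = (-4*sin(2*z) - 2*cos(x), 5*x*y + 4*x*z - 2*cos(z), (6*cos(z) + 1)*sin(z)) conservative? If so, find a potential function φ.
No, ∇×F = (-4*x - 2*sin(z), -8*cos(2*z), 5*y + 4*z) ≠ 0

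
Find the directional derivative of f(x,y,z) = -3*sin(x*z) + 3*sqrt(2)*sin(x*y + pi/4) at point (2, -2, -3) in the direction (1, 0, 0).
-6*sqrt(2)*sin(pi/4 + 4) + 9*cos(6)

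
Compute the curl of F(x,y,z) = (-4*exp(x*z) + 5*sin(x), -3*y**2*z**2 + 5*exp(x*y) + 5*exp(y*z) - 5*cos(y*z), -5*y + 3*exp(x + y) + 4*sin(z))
(6*y**2*z - 5*y*exp(y*z) - 5*y*sin(y*z) + 3*exp(x + y) - 5, -4*x*exp(x*z) - 3*exp(x + y), 5*y*exp(x*y))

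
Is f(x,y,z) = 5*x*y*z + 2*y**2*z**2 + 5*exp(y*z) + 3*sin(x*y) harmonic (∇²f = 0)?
No, ∇²f = -3*x**2*sin(x*y) + y**2*(5*exp(y*z) + 4) - 3*y**2*sin(x*y) + 5*z**2*exp(y*z) + 4*z**2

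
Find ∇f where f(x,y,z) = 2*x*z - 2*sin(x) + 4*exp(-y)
(2*z - 2*cos(x), -4*exp(-y), 2*x)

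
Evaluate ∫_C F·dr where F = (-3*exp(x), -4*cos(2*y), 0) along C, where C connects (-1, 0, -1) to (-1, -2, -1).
2*sin(4)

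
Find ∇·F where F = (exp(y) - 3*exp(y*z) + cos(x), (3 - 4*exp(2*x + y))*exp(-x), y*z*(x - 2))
x*y - 2*y - 4*exp(x + y) - sin(x)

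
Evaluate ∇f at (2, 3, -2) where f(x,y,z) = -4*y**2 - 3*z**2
(0, -24, 12)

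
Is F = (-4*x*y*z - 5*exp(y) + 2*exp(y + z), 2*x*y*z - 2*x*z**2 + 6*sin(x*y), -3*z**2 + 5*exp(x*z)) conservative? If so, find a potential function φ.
No, ∇×F = (2*x*(-y + 2*z), -4*x*y - 5*z*exp(x*z) + 2*exp(y + z), 4*x*z + 2*y*z + 6*y*cos(x*y) - 2*z**2 + 5*exp(y) - 2*exp(y + z)) ≠ 0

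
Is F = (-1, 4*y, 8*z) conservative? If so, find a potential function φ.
Yes, F is conservative. φ = -x + 2*y**2 + 4*z**2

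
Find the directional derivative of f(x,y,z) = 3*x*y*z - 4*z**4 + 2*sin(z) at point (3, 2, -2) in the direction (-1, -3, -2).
-sqrt(14)*(2*cos(2) + 113)/7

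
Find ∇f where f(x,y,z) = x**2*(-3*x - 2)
(x*(-9*x - 4), 0, 0)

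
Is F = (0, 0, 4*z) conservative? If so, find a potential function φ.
Yes, F is conservative. φ = 2*z**2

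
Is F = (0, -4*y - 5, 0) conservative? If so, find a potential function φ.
Yes, F is conservative. φ = y*(-2*y - 5)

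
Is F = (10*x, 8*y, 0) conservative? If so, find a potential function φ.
Yes, F is conservative. φ = 5*x**2 + 4*y**2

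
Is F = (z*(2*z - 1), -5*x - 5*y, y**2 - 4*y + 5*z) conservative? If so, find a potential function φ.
No, ∇×F = (2*y - 4, 4*z - 1, -5) ≠ 0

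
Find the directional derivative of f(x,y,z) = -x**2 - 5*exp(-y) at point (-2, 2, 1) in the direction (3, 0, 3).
2*sqrt(2)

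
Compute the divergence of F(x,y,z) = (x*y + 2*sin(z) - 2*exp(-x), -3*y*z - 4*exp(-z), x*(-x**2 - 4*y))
y - 3*z + 2*exp(-x)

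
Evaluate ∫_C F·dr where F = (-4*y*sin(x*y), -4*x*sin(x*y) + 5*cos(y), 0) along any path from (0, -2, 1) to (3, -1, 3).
-5*sin(1) - 4 + 4*cos(3) + 5*sin(2)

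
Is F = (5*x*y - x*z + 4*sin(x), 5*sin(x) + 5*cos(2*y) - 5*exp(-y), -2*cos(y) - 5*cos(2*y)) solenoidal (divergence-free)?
No, ∇·F = 5*y - z - 10*sin(2*y) + 4*cos(x) + 5*exp(-y)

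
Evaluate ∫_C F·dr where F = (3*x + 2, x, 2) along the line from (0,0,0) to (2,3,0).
13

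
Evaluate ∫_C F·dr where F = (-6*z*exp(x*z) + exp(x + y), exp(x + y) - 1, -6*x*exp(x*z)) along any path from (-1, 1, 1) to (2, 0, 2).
(-6*exp(5) + 6 + exp(3))*exp(-1)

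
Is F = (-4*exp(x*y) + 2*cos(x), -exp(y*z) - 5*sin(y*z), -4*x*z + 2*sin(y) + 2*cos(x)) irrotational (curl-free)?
No, ∇×F = (y*exp(y*z) + 5*y*cos(y*z) + 2*cos(y), 4*z + 2*sin(x), 4*x*exp(x*y))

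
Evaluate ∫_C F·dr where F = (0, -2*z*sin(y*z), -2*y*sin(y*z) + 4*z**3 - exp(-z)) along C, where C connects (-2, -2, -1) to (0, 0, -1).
2 - 2*cos(2)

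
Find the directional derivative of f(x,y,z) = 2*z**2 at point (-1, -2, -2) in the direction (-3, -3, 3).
-8*sqrt(3)/3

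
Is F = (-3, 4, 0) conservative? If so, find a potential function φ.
Yes, F is conservative. φ = -3*x + 4*y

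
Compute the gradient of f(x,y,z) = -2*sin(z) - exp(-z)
(0, 0, -2*cos(z) + exp(-z))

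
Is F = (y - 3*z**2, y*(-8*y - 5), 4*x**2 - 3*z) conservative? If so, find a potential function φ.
No, ∇×F = (0, -8*x - 6*z, -1) ≠ 0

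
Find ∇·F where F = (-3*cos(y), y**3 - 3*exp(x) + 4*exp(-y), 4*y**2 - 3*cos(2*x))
3*y**2 - 4*exp(-y)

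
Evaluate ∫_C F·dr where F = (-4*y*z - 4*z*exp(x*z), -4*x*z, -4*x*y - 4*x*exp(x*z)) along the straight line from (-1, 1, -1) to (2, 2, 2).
-4*exp(4) - 28 + 4*E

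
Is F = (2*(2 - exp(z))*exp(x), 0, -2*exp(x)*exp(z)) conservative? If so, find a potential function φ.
Yes, F is conservative. φ = 2*(2 - exp(z))*exp(x)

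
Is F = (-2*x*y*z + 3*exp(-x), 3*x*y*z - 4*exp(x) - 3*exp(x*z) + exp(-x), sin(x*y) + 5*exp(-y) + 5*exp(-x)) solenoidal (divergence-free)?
No, ∇·F = 3*x*z - 2*y*z - 3*exp(-x)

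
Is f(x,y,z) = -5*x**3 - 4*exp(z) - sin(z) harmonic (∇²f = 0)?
No, ∇²f = -30*x - 4*exp(z) + sin(z)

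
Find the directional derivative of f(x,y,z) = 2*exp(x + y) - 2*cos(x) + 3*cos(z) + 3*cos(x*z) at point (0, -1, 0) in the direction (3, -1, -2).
2*sqrt(14)*exp(-1)/7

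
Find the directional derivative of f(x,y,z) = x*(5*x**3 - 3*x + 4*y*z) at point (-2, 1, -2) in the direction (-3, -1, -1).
460*sqrt(11)/11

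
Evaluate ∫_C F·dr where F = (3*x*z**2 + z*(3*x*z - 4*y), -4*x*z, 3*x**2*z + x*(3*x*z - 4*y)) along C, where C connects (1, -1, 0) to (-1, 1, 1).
7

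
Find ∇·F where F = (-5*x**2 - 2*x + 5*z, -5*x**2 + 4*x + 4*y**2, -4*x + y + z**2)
-10*x + 8*y + 2*z - 2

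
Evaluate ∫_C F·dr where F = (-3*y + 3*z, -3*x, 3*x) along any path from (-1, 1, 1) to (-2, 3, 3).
0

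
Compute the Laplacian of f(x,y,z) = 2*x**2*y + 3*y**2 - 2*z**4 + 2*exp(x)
4*y - 24*z**2 + 2*exp(x) + 6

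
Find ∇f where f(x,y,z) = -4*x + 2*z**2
(-4, 0, 4*z)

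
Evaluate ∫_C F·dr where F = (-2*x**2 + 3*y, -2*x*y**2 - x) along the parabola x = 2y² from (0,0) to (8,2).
-5104/15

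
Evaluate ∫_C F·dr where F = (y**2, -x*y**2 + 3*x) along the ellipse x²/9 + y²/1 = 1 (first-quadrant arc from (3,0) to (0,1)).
-2 + 33*pi/16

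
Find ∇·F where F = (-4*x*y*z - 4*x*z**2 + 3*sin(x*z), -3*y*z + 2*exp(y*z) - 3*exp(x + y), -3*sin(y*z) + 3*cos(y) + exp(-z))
-4*y*z - 3*y*cos(y*z) - 4*z**2 + 2*z*exp(y*z) + 3*z*cos(x*z) - 3*z - 3*exp(x + y) - exp(-z)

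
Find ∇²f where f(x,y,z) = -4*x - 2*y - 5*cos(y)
5*cos(y)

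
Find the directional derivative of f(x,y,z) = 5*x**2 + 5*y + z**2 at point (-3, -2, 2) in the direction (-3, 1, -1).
91*sqrt(11)/11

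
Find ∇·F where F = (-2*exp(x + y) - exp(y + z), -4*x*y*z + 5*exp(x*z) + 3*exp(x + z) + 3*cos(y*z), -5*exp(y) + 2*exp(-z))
-4*x*z - 3*z*sin(y*z) - 2*exp(x + y) - 2*exp(-z)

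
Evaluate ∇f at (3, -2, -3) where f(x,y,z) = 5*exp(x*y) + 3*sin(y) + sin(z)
(-10*exp(-6), 3*cos(2) + 15*exp(-6), cos(3))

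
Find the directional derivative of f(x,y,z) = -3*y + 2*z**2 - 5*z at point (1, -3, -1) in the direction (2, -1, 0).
3*sqrt(5)/5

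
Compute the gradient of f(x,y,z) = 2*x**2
(4*x, 0, 0)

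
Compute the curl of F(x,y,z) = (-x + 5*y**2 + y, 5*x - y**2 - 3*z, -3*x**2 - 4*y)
(-1, 6*x, 4 - 10*y)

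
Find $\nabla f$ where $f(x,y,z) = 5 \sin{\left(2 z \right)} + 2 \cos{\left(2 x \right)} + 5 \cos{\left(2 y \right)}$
(-4*sin(2*x), -10*sin(2*y), 10*cos(2*z))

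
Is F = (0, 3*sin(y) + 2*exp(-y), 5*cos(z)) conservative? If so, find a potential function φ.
Yes, F is conservative. φ = 5*sin(z) - 3*cos(y) - 2*exp(-y)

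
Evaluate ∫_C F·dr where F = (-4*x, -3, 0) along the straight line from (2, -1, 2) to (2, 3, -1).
-12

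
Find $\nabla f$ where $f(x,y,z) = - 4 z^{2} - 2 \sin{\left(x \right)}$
(-2*cos(x), 0, -8*z)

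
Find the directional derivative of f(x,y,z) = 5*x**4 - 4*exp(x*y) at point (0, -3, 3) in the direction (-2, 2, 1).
-8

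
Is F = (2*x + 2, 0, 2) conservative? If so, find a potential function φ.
Yes, F is conservative. φ = x**2 + 2*x + 2*z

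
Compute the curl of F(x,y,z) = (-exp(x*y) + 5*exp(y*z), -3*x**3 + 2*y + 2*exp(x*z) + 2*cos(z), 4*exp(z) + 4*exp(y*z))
(-2*x*exp(x*z) + 4*z*exp(y*z) + 2*sin(z), 5*y*exp(y*z), -9*x**2 + x*exp(x*y) + 2*z*exp(x*z) - 5*z*exp(y*z))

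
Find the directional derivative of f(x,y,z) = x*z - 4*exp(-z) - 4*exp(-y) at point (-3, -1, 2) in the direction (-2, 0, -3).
sqrt(13)*(-12 + 5*exp(2))*exp(-2)/13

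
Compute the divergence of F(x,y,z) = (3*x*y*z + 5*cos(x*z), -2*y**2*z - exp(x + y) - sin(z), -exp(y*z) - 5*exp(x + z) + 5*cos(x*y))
-y*z - y*exp(y*z) - 5*z*sin(x*z) - exp(x + y) - 5*exp(x + z)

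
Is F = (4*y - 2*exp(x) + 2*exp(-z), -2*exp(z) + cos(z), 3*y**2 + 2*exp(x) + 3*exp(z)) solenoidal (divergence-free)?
No, ∇·F = -2*exp(x) + 3*exp(z)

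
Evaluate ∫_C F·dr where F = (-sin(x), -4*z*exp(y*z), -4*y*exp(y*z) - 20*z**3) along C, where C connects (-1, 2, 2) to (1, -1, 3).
-325 - 4*exp(-3) + 4*exp(4)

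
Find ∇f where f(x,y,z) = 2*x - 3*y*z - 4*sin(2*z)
(2, -3*z, -3*y - 8*cos(2*z))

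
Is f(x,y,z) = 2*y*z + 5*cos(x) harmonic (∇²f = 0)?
No, ∇²f = -5*cos(x)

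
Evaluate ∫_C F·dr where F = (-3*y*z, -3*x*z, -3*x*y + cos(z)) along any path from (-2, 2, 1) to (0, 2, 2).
-12 - sin(1) + sin(2)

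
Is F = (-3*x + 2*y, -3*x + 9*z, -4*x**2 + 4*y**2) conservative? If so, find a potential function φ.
No, ∇×F = (8*y - 9, 8*x, -5) ≠ 0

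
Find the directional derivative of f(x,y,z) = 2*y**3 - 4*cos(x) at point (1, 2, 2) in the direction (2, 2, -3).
8*sqrt(17)*(sin(1) + 6)/17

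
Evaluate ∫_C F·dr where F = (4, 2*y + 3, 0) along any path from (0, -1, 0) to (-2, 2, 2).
4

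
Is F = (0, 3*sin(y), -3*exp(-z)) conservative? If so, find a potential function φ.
Yes, F is conservative. φ = -3*cos(y) + 3*exp(-z)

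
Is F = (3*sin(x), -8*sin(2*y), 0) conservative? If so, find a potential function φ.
Yes, F is conservative. φ = -3*cos(x) + 4*cos(2*y)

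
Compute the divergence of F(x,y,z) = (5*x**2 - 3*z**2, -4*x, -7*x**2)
10*x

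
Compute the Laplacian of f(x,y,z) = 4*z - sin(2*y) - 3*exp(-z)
4*sin(2*y) - 3*exp(-z)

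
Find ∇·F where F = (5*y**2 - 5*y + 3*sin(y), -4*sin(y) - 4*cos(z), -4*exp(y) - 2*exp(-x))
-4*cos(y)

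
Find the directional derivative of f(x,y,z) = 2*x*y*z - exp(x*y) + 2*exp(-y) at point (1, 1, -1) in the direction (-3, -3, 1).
sqrt(19)*(14 + 12*cosh(1))/19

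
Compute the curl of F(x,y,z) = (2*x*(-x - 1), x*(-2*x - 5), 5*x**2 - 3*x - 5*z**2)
(0, 3 - 10*x, -4*x - 5)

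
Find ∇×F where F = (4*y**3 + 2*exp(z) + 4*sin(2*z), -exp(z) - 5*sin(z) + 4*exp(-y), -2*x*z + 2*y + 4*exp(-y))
(exp(z) + 5*cos(z) + 2 - 4*exp(-y), 2*z + 2*exp(z) + 8*cos(2*z), -12*y**2)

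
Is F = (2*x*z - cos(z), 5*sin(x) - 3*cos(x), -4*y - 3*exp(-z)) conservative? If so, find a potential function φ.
No, ∇×F = (-4, 2*x + sin(z), 3*sin(x) + 5*cos(x)) ≠ 0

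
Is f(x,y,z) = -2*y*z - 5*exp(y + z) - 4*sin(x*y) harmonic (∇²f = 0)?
No, ∇²f = 4*x**2*sin(x*y) + 4*y**2*sin(x*y) - 10*exp(y + z)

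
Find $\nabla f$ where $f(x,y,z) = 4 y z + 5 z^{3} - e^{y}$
(0, 4*z - exp(y), 4*y + 15*z**2)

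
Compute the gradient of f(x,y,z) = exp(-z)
(0, 0, -exp(-z))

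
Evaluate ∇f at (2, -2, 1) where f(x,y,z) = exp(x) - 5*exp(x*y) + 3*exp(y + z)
((10 + exp(6))*exp(-4), (-10 + 3*exp(3))*exp(-4), 3*exp(-1))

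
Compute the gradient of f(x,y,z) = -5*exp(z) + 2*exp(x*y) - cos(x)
(2*y*exp(x*y) + sin(x), 2*x*exp(x*y), -5*exp(z))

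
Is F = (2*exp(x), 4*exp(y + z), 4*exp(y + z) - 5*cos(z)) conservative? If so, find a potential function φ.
Yes, F is conservative. φ = 2*exp(x) + 4*exp(y + z) - 5*sin(z)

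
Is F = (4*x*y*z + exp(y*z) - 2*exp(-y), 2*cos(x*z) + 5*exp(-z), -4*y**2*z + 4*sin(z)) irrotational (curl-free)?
No, ∇×F = (2*x*sin(x*z) - 8*y*z + 5*exp(-z), y*(4*x + exp(y*z)), (-z*(4*x + exp(y*z) + 2*sin(x*z))*exp(y) - 2)*exp(-y))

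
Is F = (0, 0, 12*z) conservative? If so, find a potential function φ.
Yes, F is conservative. φ = 6*z**2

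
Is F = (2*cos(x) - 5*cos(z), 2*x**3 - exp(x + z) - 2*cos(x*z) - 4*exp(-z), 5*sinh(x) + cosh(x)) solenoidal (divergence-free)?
No, ∇·F = -2*sin(x)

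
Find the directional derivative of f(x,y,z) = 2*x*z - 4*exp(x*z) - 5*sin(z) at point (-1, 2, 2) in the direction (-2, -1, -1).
sqrt(6)*(-exp(2) + 5*exp(2)*cos(2)/6 + 2)*exp(-2)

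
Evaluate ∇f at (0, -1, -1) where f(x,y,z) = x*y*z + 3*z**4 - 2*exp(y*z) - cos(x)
(1, 2*E, -12 + 2*E)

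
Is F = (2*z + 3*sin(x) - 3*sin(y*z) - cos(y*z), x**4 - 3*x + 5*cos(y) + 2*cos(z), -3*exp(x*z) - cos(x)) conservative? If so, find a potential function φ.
No, ∇×F = (2*sin(z), y*sin(y*z) - 3*y*cos(y*z) + 3*z*exp(x*z) - sin(x) + 2, 4*x**3 - z*sin(y*z) + 3*z*cos(y*z) - 3) ≠ 0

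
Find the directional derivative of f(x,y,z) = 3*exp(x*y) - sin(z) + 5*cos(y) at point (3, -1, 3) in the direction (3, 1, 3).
sqrt(19)*(-3*cos(3) + 5*sin(1))/19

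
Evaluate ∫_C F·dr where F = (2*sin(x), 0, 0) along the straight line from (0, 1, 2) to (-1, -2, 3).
2 - 2*cos(1)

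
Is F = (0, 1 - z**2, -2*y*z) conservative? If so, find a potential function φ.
Yes, F is conservative. φ = y*(1 - z**2)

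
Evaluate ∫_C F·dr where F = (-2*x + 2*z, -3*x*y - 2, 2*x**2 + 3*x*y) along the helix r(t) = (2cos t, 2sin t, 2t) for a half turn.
-16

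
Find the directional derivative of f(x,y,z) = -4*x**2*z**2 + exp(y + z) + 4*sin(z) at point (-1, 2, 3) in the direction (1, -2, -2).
-4*exp(5)/3 - 8*cos(3)/3 + 40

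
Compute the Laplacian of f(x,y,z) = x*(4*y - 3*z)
0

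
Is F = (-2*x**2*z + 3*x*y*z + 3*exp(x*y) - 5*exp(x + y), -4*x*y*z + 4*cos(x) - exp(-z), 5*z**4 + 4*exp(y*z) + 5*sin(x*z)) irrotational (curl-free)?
No, ∇×F = (4*x*y + 4*z*exp(y*z) - exp(-z), -2*x**2 + 3*x*y - 5*z*cos(x*z), -3*x*z - 3*x*exp(x*y) - 4*y*z + 5*exp(x + y) - 4*sin(x))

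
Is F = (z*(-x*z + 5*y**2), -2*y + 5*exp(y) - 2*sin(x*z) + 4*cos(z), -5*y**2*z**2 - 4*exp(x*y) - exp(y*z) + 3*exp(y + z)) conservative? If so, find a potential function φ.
No, ∇×F = (-4*x*exp(x*y) + 2*x*cos(x*z) - 10*y*z**2 - z*exp(y*z) + 3*exp(y + z) + 4*sin(z), -2*x*z + 5*y**2 + 4*y*exp(x*y), -2*z*(5*y + cos(x*z))) ≠ 0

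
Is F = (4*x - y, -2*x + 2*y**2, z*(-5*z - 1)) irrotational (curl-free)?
No, ∇×F = (0, 0, -1)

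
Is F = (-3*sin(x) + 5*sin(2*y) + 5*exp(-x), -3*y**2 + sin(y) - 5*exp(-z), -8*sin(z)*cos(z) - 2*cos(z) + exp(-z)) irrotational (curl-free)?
No, ∇×F = (-5*exp(-z), 0, -10*cos(2*y))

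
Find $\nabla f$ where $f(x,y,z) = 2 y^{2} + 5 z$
(0, 4*y, 5)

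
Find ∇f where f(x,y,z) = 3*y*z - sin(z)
(0, 3*z, 3*y - cos(z))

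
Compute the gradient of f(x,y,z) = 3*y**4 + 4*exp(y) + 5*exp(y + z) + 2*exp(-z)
(0, 12*y**3 + 4*exp(y) + 5*exp(y + z), (5*exp(y + 2*z) - 2)*exp(-z))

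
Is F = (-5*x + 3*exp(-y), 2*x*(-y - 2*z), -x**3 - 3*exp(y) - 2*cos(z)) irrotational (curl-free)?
No, ∇×F = (4*x - 3*exp(y), 3*x**2, -2*y - 4*z + 3*exp(-y))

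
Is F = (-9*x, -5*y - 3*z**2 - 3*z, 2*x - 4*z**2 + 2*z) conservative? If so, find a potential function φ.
No, ∇×F = (6*z + 3, -2, 0) ≠ 0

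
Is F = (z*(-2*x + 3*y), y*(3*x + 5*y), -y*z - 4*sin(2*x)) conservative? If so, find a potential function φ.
No, ∇×F = (-z, -2*x + 3*y + 8*cos(2*x), 3*y - 3*z) ≠ 0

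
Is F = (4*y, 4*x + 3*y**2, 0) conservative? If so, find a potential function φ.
Yes, F is conservative. φ = y*(4*x + y**2)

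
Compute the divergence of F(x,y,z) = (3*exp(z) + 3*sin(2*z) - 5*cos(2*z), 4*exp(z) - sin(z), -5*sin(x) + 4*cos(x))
0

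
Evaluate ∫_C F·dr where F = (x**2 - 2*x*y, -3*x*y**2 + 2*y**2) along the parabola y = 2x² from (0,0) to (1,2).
-46/21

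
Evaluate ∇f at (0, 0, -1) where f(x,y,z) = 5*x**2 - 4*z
(0, 0, -4)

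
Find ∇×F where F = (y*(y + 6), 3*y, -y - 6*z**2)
(-1, 0, -2*y - 6)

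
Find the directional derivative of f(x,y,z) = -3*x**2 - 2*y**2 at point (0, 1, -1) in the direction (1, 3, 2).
-6*sqrt(14)/7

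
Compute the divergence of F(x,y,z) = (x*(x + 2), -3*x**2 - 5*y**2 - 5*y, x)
2*x - 10*y - 3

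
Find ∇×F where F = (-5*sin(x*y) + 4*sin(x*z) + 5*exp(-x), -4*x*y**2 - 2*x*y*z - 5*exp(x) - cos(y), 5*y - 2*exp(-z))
(2*x*y + 5, 4*x*cos(x*z), 5*x*cos(x*y) - 4*y**2 - 2*y*z - 5*exp(x))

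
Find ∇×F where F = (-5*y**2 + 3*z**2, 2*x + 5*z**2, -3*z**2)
(-10*z, 6*z, 10*y + 2)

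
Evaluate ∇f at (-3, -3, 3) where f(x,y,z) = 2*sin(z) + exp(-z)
(0, 0, 2*cos(3) - exp(-3))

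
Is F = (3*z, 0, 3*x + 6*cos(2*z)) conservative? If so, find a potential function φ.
Yes, F is conservative. φ = 3*x*z + 3*sin(2*z)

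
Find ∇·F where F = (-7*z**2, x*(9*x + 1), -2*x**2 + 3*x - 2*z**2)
-4*z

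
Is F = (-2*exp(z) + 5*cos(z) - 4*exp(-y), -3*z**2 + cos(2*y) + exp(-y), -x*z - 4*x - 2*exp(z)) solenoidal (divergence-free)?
No, ∇·F = -x - 2*exp(z) - 2*sin(2*y) - exp(-y)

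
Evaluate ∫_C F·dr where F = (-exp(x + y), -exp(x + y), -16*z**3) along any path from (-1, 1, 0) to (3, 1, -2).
-63 - exp(4)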